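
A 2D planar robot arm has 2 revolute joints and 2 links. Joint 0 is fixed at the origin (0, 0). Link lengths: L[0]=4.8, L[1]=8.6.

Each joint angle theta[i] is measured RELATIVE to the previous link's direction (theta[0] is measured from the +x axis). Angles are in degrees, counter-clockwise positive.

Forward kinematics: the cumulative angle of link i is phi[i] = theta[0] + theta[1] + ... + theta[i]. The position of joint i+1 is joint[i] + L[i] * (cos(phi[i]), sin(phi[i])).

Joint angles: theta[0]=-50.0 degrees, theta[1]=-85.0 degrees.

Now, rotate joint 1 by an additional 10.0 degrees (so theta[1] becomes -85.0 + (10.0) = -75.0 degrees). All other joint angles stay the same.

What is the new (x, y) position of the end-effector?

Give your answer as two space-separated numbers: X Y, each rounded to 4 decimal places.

joint[0] = (0.0000, 0.0000)  (base)
link 0: phi[0] = -50 = -50 deg
  cos(-50 deg) = 0.6428, sin(-50 deg) = -0.7660
  joint[1] = (0.0000, 0.0000) + 4.8 * (0.6428, -0.7660) = (0.0000 + 3.0854, 0.0000 + -3.6770) = (3.0854, -3.6770)
link 1: phi[1] = -50 + -75 = -125 deg
  cos(-125 deg) = -0.5736, sin(-125 deg) = -0.8192
  joint[2] = (3.0854, -3.6770) + 8.6 * (-0.5736, -0.8192) = (3.0854 + -4.9328, -3.6770 + -7.0447) = (-1.8474, -10.7217)
End effector: (-1.8474, -10.7217)

Answer: -1.8474 -10.7217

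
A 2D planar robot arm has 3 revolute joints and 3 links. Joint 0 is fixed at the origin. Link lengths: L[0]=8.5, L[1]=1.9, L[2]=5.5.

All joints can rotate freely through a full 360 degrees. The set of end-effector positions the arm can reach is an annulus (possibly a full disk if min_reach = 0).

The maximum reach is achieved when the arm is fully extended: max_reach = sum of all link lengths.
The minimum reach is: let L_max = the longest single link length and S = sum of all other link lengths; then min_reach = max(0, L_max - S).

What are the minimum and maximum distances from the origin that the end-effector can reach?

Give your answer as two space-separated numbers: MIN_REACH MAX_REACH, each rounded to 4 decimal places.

Answer: 1.1000 15.9000

Derivation:
Link lengths: [8.5, 1.9, 5.5]
max_reach = 8.5 + 1.9 + 5.5 = 15.9
L_max = max([8.5, 1.9, 5.5]) = 8.5
S (sum of others) = 15.9 - 8.5 = 7.4
min_reach = max(0, 8.5 - 7.4) = max(0, 1.1) = 1.1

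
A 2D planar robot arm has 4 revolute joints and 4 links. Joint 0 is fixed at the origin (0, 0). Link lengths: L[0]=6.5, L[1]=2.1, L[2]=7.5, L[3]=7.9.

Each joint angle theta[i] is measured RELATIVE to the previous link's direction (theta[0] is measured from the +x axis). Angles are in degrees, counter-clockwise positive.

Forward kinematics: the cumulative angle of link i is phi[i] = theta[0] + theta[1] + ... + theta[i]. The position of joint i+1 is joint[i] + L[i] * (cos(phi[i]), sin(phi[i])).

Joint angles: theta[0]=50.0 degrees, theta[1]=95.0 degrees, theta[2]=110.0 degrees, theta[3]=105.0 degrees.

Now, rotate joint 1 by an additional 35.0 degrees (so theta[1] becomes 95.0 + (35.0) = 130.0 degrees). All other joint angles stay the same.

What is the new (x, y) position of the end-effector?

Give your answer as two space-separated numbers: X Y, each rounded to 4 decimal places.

joint[0] = (0.0000, 0.0000)  (base)
link 0: phi[0] = 50 = 50 deg
  cos(50 deg) = 0.6428, sin(50 deg) = 0.7660
  joint[1] = (0.0000, 0.0000) + 6.5 * (0.6428, 0.7660) = (0.0000 + 4.1781, 0.0000 + 4.9793) = (4.1781, 4.9793)
link 1: phi[1] = 50 + 130 = 180 deg
  cos(180 deg) = -1.0000, sin(180 deg) = 0.0000
  joint[2] = (4.1781, 4.9793) + 2.1 * (-1.0000, 0.0000) = (4.1781 + -2.1000, 4.9793 + 0.0000) = (2.0781, 4.9793)
link 2: phi[2] = 50 + 130 + 110 = 290 deg
  cos(290 deg) = 0.3420, sin(290 deg) = -0.9397
  joint[3] = (2.0781, 4.9793) + 7.5 * (0.3420, -0.9397) = (2.0781 + 2.5652, 4.9793 + -7.0477) = (4.6433, -2.0684)
link 3: phi[3] = 50 + 130 + 110 + 105 = 395 deg
  cos(395 deg) = 0.8192, sin(395 deg) = 0.5736
  joint[4] = (4.6433, -2.0684) + 7.9 * (0.8192, 0.5736) = (4.6433 + 6.4713, -2.0684 + 4.5313) = (11.1146, 2.4628)
End effector: (11.1146, 2.4628)

Answer: 11.1146 2.4628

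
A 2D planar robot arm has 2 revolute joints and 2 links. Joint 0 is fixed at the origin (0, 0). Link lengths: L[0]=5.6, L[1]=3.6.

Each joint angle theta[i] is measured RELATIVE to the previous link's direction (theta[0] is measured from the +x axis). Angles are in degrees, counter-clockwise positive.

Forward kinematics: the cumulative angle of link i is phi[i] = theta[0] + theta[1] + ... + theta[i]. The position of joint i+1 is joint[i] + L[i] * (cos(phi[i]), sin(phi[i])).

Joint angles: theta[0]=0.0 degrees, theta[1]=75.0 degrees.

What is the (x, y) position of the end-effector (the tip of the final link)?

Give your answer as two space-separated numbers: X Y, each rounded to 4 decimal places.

joint[0] = (0.0000, 0.0000)  (base)
link 0: phi[0] = 0 = 0 deg
  cos(0 deg) = 1.0000, sin(0 deg) = 0.0000
  joint[1] = (0.0000, 0.0000) + 5.6 * (1.0000, 0.0000) = (0.0000 + 5.6000, 0.0000 + 0.0000) = (5.6000, 0.0000)
link 1: phi[1] = 0 + 75 = 75 deg
  cos(75 deg) = 0.2588, sin(75 deg) = 0.9659
  joint[2] = (5.6000, 0.0000) + 3.6 * (0.2588, 0.9659) = (5.6000 + 0.9317, 0.0000 + 3.4773) = (6.5317, 3.4773)
End effector: (6.5317, 3.4773)

Answer: 6.5317 3.4773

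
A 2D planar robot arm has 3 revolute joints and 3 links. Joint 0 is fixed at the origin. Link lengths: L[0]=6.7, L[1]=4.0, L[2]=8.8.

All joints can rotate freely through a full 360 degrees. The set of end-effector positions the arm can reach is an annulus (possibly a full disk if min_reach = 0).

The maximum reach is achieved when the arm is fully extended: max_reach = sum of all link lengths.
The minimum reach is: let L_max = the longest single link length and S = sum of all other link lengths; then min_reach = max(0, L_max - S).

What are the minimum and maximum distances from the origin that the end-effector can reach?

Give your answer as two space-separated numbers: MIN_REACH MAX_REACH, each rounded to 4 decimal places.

Answer: 0.0000 19.5000

Derivation:
Link lengths: [6.7, 4.0, 8.8]
max_reach = 6.7 + 4 + 8.8 = 19.5
L_max = max([6.7, 4.0, 8.8]) = 8.8
S (sum of others) = 19.5 - 8.8 = 10.7
min_reach = max(0, 8.8 - 10.7) = max(0, -1.9) = 0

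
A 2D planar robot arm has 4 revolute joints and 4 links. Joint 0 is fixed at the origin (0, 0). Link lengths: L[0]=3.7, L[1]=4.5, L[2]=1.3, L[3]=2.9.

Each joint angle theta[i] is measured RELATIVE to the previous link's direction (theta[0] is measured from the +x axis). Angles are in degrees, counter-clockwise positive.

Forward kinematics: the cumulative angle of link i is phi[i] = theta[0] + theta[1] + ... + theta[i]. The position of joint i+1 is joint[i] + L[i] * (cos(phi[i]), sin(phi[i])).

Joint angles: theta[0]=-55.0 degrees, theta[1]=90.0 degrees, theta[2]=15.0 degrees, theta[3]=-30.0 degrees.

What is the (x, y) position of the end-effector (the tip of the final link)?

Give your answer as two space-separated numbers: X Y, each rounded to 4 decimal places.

Answer: 9.3691 1.5379

Derivation:
joint[0] = (0.0000, 0.0000)  (base)
link 0: phi[0] = -55 = -55 deg
  cos(-55 deg) = 0.5736, sin(-55 deg) = -0.8192
  joint[1] = (0.0000, 0.0000) + 3.7 * (0.5736, -0.8192) = (0.0000 + 2.1222, 0.0000 + -3.0309) = (2.1222, -3.0309)
link 1: phi[1] = -55 + 90 = 35 deg
  cos(35 deg) = 0.8192, sin(35 deg) = 0.5736
  joint[2] = (2.1222, -3.0309) + 4.5 * (0.8192, 0.5736) = (2.1222 + 3.6862, -3.0309 + 2.5811) = (5.8084, -0.4498)
link 2: phi[2] = -55 + 90 + 15 = 50 deg
  cos(50 deg) = 0.6428, sin(50 deg) = 0.7660
  joint[3] = (5.8084, -0.4498) + 1.3 * (0.6428, 0.7660) = (5.8084 + 0.8356, -0.4498 + 0.9959) = (6.6440, 0.5461)
link 3: phi[3] = -55 + 90 + 15 + -30 = 20 deg
  cos(20 deg) = 0.9397, sin(20 deg) = 0.3420
  joint[4] = (6.6440, 0.5461) + 2.9 * (0.9397, 0.3420) = (6.6440 + 2.7251, 0.5461 + 0.9919) = (9.3691, 1.5379)
End effector: (9.3691, 1.5379)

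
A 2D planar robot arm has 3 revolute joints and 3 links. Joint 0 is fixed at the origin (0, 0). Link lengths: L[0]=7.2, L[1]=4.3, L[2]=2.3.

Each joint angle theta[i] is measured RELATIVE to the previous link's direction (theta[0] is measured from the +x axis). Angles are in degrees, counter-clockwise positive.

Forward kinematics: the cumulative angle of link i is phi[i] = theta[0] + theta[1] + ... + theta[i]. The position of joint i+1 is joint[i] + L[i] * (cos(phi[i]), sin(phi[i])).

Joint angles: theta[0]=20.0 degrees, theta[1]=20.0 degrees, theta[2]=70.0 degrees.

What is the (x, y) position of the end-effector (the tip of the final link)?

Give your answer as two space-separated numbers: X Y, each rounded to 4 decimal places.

joint[0] = (0.0000, 0.0000)  (base)
link 0: phi[0] = 20 = 20 deg
  cos(20 deg) = 0.9397, sin(20 deg) = 0.3420
  joint[1] = (0.0000, 0.0000) + 7.2 * (0.9397, 0.3420) = (0.0000 + 6.7658, 0.0000 + 2.4625) = (6.7658, 2.4625)
link 1: phi[1] = 20 + 20 = 40 deg
  cos(40 deg) = 0.7660, sin(40 deg) = 0.6428
  joint[2] = (6.7658, 2.4625) + 4.3 * (0.7660, 0.6428) = (6.7658 + 3.2940, 2.4625 + 2.7640) = (10.0598, 5.2265)
link 2: phi[2] = 20 + 20 + 70 = 110 deg
  cos(110 deg) = -0.3420, sin(110 deg) = 0.9397
  joint[3] = (10.0598, 5.2265) + 2.3 * (-0.3420, 0.9397) = (10.0598 + -0.7866, 5.2265 + 2.1613) = (9.2731, 7.3878)
End effector: (9.2731, 7.3878)

Answer: 9.2731 7.3878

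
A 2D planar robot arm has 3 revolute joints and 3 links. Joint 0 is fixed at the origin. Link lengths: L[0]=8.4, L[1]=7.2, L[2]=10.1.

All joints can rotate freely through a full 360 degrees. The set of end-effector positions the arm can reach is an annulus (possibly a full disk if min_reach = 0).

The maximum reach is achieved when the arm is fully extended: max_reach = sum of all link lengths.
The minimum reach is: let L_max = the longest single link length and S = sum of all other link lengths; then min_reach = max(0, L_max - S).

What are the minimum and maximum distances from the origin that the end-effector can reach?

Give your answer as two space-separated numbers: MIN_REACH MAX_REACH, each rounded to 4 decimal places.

Answer: 0.0000 25.7000

Derivation:
Link lengths: [8.4, 7.2, 10.1]
max_reach = 8.4 + 7.2 + 10.1 = 25.7
L_max = max([8.4, 7.2, 10.1]) = 10.1
S (sum of others) = 25.7 - 10.1 = 15.6
min_reach = max(0, 10.1 - 15.6) = max(0, -5.5) = 0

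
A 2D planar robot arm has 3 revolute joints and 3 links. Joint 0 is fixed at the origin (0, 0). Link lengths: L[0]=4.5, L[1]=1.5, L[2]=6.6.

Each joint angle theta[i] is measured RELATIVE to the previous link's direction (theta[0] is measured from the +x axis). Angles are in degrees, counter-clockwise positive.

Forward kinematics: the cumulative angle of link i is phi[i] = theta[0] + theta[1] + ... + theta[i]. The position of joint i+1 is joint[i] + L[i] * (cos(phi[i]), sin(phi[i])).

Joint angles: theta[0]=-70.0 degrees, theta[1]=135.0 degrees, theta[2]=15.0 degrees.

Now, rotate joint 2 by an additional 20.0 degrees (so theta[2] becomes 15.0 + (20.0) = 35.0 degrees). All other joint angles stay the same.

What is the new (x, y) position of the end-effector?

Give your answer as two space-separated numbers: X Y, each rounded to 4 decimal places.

joint[0] = (0.0000, 0.0000)  (base)
link 0: phi[0] = -70 = -70 deg
  cos(-70 deg) = 0.3420, sin(-70 deg) = -0.9397
  joint[1] = (0.0000, 0.0000) + 4.5 * (0.3420, -0.9397) = (0.0000 + 1.5391, 0.0000 + -4.2286) = (1.5391, -4.2286)
link 1: phi[1] = -70 + 135 = 65 deg
  cos(65 deg) = 0.4226, sin(65 deg) = 0.9063
  joint[2] = (1.5391, -4.2286) + 1.5 * (0.4226, 0.9063) = (1.5391 + 0.6339, -4.2286 + 1.3595) = (2.1730, -2.8692)
link 2: phi[2] = -70 + 135 + 35 = 100 deg
  cos(100 deg) = -0.1736, sin(100 deg) = 0.9848
  joint[3] = (2.1730, -2.8692) + 6.6 * (-0.1736, 0.9848) = (2.1730 + -1.1461, -2.8692 + 6.4997) = (1.0269, 3.6306)
End effector: (1.0269, 3.6306)

Answer: 1.0269 3.6306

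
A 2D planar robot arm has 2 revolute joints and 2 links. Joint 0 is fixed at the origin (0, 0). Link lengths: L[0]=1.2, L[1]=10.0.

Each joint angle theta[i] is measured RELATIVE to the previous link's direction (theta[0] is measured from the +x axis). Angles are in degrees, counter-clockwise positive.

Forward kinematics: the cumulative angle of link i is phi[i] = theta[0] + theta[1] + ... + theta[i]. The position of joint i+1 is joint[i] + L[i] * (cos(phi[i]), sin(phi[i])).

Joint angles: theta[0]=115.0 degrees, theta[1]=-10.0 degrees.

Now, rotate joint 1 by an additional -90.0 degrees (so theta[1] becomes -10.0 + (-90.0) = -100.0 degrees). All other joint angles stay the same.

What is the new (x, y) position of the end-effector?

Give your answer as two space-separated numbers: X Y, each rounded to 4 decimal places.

joint[0] = (0.0000, 0.0000)  (base)
link 0: phi[0] = 115 = 115 deg
  cos(115 deg) = -0.4226, sin(115 deg) = 0.9063
  joint[1] = (0.0000, 0.0000) + 1.2 * (-0.4226, 0.9063) = (0.0000 + -0.5071, 0.0000 + 1.0876) = (-0.5071, 1.0876)
link 1: phi[1] = 115 + -100 = 15 deg
  cos(15 deg) = 0.9659, sin(15 deg) = 0.2588
  joint[2] = (-0.5071, 1.0876) + 10 * (0.9659, 0.2588) = (-0.5071 + 9.6593, 1.0876 + 2.5882) = (9.1521, 3.6758)
End effector: (9.1521, 3.6758)

Answer: 9.1521 3.6758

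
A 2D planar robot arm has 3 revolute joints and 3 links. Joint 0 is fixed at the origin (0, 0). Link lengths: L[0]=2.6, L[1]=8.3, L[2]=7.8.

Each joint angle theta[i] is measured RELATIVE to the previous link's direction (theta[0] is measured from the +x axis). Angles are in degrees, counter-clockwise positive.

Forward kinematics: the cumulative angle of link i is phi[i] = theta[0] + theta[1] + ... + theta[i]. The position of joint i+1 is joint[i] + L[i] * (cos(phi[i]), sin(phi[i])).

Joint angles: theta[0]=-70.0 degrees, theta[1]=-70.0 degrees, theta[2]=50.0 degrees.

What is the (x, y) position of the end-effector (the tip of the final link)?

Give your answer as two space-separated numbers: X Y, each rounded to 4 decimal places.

Answer: -5.4689 -15.5783

Derivation:
joint[0] = (0.0000, 0.0000)  (base)
link 0: phi[0] = -70 = -70 deg
  cos(-70 deg) = 0.3420, sin(-70 deg) = -0.9397
  joint[1] = (0.0000, 0.0000) + 2.6 * (0.3420, -0.9397) = (0.0000 + 0.8893, 0.0000 + -2.4432) = (0.8893, -2.4432)
link 1: phi[1] = -70 + -70 = -140 deg
  cos(-140 deg) = -0.7660, sin(-140 deg) = -0.6428
  joint[2] = (0.8893, -2.4432) + 8.3 * (-0.7660, -0.6428) = (0.8893 + -6.3582, -2.4432 + -5.3351) = (-5.4689, -7.7783)
link 2: phi[2] = -70 + -70 + 50 = -90 deg
  cos(-90 deg) = 0.0000, sin(-90 deg) = -1.0000
  joint[3] = (-5.4689, -7.7783) + 7.8 * (0.0000, -1.0000) = (-5.4689 + 0.0000, -7.7783 + -7.8000) = (-5.4689, -15.5783)
End effector: (-5.4689, -15.5783)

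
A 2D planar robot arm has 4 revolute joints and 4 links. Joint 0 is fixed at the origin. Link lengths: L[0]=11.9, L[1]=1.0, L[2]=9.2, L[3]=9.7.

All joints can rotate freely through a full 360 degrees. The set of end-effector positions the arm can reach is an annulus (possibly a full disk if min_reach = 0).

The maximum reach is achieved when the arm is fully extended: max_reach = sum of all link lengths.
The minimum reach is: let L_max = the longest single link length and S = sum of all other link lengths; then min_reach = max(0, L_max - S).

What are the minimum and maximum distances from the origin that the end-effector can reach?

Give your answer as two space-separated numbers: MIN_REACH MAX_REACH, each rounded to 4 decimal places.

Answer: 0.0000 31.8000

Derivation:
Link lengths: [11.9, 1.0, 9.2, 9.7]
max_reach = 11.9 + 1 + 9.2 + 9.7 = 31.8
L_max = max([11.9, 1.0, 9.2, 9.7]) = 11.9
S (sum of others) = 31.8 - 11.9 = 19.9
min_reach = max(0, 11.9 - 19.9) = max(0, -8) = 0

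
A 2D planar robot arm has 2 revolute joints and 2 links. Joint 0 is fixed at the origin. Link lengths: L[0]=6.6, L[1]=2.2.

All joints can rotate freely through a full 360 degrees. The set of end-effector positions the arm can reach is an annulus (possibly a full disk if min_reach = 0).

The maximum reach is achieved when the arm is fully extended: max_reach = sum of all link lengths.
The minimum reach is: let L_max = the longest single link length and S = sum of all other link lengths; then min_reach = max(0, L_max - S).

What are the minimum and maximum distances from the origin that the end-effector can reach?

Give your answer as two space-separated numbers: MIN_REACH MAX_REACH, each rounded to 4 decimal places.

Answer: 4.4000 8.8000

Derivation:
Link lengths: [6.6, 2.2]
max_reach = 6.6 + 2.2 = 8.8
L_max = max([6.6, 2.2]) = 6.6
S (sum of others) = 8.8 - 6.6 = 2.2
min_reach = max(0, 6.6 - 2.2) = max(0, 4.4) = 4.4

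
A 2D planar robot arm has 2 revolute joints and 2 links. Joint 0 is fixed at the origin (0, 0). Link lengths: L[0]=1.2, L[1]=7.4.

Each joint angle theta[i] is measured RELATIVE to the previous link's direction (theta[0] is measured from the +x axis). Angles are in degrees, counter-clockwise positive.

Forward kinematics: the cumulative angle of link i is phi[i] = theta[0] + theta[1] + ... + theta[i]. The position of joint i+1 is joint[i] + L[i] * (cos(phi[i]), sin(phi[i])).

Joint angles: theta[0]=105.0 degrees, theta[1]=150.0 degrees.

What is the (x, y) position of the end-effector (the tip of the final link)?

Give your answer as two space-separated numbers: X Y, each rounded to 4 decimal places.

joint[0] = (0.0000, 0.0000)  (base)
link 0: phi[0] = 105 = 105 deg
  cos(105 deg) = -0.2588, sin(105 deg) = 0.9659
  joint[1] = (0.0000, 0.0000) + 1.2 * (-0.2588, 0.9659) = (0.0000 + -0.3106, 0.0000 + 1.1591) = (-0.3106, 1.1591)
link 1: phi[1] = 105 + 150 = 255 deg
  cos(255 deg) = -0.2588, sin(255 deg) = -0.9659
  joint[2] = (-0.3106, 1.1591) + 7.4 * (-0.2588, -0.9659) = (-0.3106 + -1.9153, 1.1591 + -7.1479) = (-2.2258, -5.9887)
End effector: (-2.2258, -5.9887)

Answer: -2.2258 -5.9887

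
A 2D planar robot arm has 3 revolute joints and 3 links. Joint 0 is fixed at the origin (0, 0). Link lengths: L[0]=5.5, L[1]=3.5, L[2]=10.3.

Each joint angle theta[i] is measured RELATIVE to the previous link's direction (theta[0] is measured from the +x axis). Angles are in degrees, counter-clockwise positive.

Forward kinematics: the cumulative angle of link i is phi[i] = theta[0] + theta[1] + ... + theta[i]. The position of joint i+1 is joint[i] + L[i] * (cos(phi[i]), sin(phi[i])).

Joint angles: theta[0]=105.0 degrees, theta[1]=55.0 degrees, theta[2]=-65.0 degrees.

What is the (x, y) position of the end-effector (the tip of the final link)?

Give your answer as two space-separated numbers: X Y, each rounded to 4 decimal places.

joint[0] = (0.0000, 0.0000)  (base)
link 0: phi[0] = 105 = 105 deg
  cos(105 deg) = -0.2588, sin(105 deg) = 0.9659
  joint[1] = (0.0000, 0.0000) + 5.5 * (-0.2588, 0.9659) = (0.0000 + -1.4235, 0.0000 + 5.3126) = (-1.4235, 5.3126)
link 1: phi[1] = 105 + 55 = 160 deg
  cos(160 deg) = -0.9397, sin(160 deg) = 0.3420
  joint[2] = (-1.4235, 5.3126) + 3.5 * (-0.9397, 0.3420) = (-1.4235 + -3.2889, 5.3126 + 1.1971) = (-4.7124, 6.5097)
link 2: phi[2] = 105 + 55 + -65 = 95 deg
  cos(95 deg) = -0.0872, sin(95 deg) = 0.9962
  joint[3] = (-4.7124, 6.5097) + 10.3 * (-0.0872, 0.9962) = (-4.7124 + -0.8977, 6.5097 + 10.2608) = (-5.6101, 16.7705)
End effector: (-5.6101, 16.7705)

Answer: -5.6101 16.7705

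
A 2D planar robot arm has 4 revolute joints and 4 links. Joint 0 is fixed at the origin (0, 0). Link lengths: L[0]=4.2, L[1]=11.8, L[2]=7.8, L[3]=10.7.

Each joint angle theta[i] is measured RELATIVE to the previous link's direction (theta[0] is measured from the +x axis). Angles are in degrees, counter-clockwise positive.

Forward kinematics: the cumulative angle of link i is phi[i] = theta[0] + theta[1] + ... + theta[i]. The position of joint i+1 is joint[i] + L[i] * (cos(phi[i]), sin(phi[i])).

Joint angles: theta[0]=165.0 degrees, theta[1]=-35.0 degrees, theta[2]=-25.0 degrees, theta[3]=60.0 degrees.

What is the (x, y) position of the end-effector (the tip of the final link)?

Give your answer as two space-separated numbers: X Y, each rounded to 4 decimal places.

Answer: -23.9960 20.4299

Derivation:
joint[0] = (0.0000, 0.0000)  (base)
link 0: phi[0] = 165 = 165 deg
  cos(165 deg) = -0.9659, sin(165 deg) = 0.2588
  joint[1] = (0.0000, 0.0000) + 4.2 * (-0.9659, 0.2588) = (0.0000 + -4.0569, 0.0000 + 1.0870) = (-4.0569, 1.0870)
link 1: phi[1] = 165 + -35 = 130 deg
  cos(130 deg) = -0.6428, sin(130 deg) = 0.7660
  joint[2] = (-4.0569, 1.0870) + 11.8 * (-0.6428, 0.7660) = (-4.0569 + -7.5849, 1.0870 + 9.0393) = (-11.6418, 10.1264)
link 2: phi[2] = 165 + -35 + -25 = 105 deg
  cos(105 deg) = -0.2588, sin(105 deg) = 0.9659
  joint[3] = (-11.6418, 10.1264) + 7.8 * (-0.2588, 0.9659) = (-11.6418 + -2.0188, 10.1264 + 7.5342) = (-13.6606, 17.6606)
link 3: phi[3] = 165 + -35 + -25 + 60 = 165 deg
  cos(165 deg) = -0.9659, sin(165 deg) = 0.2588
  joint[4] = (-13.6606, 17.6606) + 10.7 * (-0.9659, 0.2588) = (-13.6606 + -10.3354, 17.6606 + 2.7694) = (-23.9960, 20.4299)
End effector: (-23.9960, 20.4299)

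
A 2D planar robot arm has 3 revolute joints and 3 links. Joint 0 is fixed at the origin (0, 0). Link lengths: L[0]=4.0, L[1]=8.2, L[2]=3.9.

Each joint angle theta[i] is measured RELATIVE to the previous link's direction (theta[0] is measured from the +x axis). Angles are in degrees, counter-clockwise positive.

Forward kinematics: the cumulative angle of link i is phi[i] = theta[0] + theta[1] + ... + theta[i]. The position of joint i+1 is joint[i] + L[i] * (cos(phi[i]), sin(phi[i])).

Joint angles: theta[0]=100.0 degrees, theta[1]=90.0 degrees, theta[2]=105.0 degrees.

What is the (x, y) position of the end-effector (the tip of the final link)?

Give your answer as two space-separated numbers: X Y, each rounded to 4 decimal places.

Answer: -7.1218 -1.0193

Derivation:
joint[0] = (0.0000, 0.0000)  (base)
link 0: phi[0] = 100 = 100 deg
  cos(100 deg) = -0.1736, sin(100 deg) = 0.9848
  joint[1] = (0.0000, 0.0000) + 4 * (-0.1736, 0.9848) = (0.0000 + -0.6946, 0.0000 + 3.9392) = (-0.6946, 3.9392)
link 1: phi[1] = 100 + 90 = 190 deg
  cos(190 deg) = -0.9848, sin(190 deg) = -0.1736
  joint[2] = (-0.6946, 3.9392) + 8.2 * (-0.9848, -0.1736) = (-0.6946 + -8.0754, 3.9392 + -1.4239) = (-8.7700, 2.5153)
link 2: phi[2] = 100 + 90 + 105 = 295 deg
  cos(295 deg) = 0.4226, sin(295 deg) = -0.9063
  joint[3] = (-8.7700, 2.5153) + 3.9 * (0.4226, -0.9063) = (-8.7700 + 1.6482, 2.5153 + -3.5346) = (-7.1218, -1.0193)
End effector: (-7.1218, -1.0193)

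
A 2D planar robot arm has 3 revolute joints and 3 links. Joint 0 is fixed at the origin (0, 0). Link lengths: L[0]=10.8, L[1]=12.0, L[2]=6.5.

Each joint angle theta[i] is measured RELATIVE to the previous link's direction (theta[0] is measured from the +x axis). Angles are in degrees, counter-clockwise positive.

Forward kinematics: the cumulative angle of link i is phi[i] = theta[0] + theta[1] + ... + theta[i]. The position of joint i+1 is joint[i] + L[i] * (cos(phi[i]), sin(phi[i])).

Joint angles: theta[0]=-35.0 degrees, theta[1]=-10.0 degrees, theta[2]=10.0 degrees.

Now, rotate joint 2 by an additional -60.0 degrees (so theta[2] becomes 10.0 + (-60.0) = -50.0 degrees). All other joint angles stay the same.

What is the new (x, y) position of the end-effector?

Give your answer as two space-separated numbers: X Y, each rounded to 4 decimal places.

joint[0] = (0.0000, 0.0000)  (base)
link 0: phi[0] = -35 = -35 deg
  cos(-35 deg) = 0.8192, sin(-35 deg) = -0.5736
  joint[1] = (0.0000, 0.0000) + 10.8 * (0.8192, -0.5736) = (0.0000 + 8.8468, 0.0000 + -6.1946) = (8.8468, -6.1946)
link 1: phi[1] = -35 + -10 = -45 deg
  cos(-45 deg) = 0.7071, sin(-45 deg) = -0.7071
  joint[2] = (8.8468, -6.1946) + 12 * (0.7071, -0.7071) = (8.8468 + 8.4853, -6.1946 + -8.4853) = (17.3321, -14.6799)
link 2: phi[2] = -35 + -10 + -50 = -95 deg
  cos(-95 deg) = -0.0872, sin(-95 deg) = -0.9962
  joint[3] = (17.3321, -14.6799) + 6.5 * (-0.0872, -0.9962) = (17.3321 + -0.5665, -14.6799 + -6.4753) = (16.7656, -21.1552)
End effector: (16.7656, -21.1552)

Answer: 16.7656 -21.1552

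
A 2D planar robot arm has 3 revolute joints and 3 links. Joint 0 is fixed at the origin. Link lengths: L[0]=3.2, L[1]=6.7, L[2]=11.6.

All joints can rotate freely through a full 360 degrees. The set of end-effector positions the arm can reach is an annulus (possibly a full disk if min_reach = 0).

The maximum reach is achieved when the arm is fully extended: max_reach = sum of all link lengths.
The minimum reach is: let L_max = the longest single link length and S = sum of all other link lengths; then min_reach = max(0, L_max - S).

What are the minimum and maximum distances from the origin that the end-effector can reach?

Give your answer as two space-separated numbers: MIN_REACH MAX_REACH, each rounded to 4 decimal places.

Link lengths: [3.2, 6.7, 11.6]
max_reach = 3.2 + 6.7 + 11.6 = 21.5
L_max = max([3.2, 6.7, 11.6]) = 11.6
S (sum of others) = 21.5 - 11.6 = 9.9
min_reach = max(0, 11.6 - 9.9) = max(0, 1.7) = 1.7

Answer: 1.7000 21.5000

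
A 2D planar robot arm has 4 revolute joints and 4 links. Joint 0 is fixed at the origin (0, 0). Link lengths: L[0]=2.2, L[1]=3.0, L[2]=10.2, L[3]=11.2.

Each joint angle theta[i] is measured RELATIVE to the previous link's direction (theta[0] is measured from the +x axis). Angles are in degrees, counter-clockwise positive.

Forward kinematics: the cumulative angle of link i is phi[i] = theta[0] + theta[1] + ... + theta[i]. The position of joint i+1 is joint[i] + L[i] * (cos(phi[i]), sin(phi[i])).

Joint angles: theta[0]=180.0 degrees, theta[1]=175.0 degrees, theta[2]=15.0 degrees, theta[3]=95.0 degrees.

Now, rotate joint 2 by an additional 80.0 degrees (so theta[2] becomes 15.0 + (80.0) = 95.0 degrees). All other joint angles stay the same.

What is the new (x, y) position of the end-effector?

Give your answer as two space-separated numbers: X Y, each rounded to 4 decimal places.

Answer: -10.3688 8.9624

Derivation:
joint[0] = (0.0000, 0.0000)  (base)
link 0: phi[0] = 180 = 180 deg
  cos(180 deg) = -1.0000, sin(180 deg) = 0.0000
  joint[1] = (0.0000, 0.0000) + 2.2 * (-1.0000, 0.0000) = (0.0000 + -2.2000, 0.0000 + 0.0000) = (-2.2000, 0.0000)
link 1: phi[1] = 180 + 175 = 355 deg
  cos(355 deg) = 0.9962, sin(355 deg) = -0.0872
  joint[2] = (-2.2000, 0.0000) + 3 * (0.9962, -0.0872) = (-2.2000 + 2.9886, 0.0000 + -0.2615) = (0.7886, -0.2615)
link 2: phi[2] = 180 + 175 + 95 = 450 deg
  cos(450 deg) = 0.0000, sin(450 deg) = 1.0000
  joint[3] = (0.7886, -0.2615) + 10.2 * (0.0000, 1.0000) = (0.7886 + 0.0000, -0.2615 + 10.2000) = (0.7886, 9.9385)
link 3: phi[3] = 180 + 175 + 95 + 95 = 545 deg
  cos(545 deg) = -0.9962, sin(545 deg) = -0.0872
  joint[4] = (0.7886, 9.9385) + 11.2 * (-0.9962, -0.0872) = (0.7886 + -11.1574, 9.9385 + -0.9761) = (-10.3688, 8.9624)
End effector: (-10.3688, 8.9624)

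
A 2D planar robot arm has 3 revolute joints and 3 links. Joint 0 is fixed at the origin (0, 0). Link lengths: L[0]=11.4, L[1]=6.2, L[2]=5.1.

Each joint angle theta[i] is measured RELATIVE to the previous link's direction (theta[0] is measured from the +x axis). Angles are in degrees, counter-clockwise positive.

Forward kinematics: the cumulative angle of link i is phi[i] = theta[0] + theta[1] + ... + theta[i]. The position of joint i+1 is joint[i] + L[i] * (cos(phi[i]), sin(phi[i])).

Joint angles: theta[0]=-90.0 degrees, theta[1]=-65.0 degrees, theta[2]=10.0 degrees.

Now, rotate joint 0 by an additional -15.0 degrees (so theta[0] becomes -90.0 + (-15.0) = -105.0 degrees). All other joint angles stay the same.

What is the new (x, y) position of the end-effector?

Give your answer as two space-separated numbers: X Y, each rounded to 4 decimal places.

Answer: -13.8488 -13.8325

Derivation:
joint[0] = (0.0000, 0.0000)  (base)
link 0: phi[0] = -105 = -105 deg
  cos(-105 deg) = -0.2588, sin(-105 deg) = -0.9659
  joint[1] = (0.0000, 0.0000) + 11.4 * (-0.2588, -0.9659) = (0.0000 + -2.9505, 0.0000 + -11.0116) = (-2.9505, -11.0116)
link 1: phi[1] = -105 + -65 = -170 deg
  cos(-170 deg) = -0.9848, sin(-170 deg) = -0.1736
  joint[2] = (-2.9505, -11.0116) + 6.2 * (-0.9848, -0.1736) = (-2.9505 + -6.1058, -11.0116 + -1.0766) = (-9.0563, -12.0882)
link 2: phi[2] = -105 + -65 + 10 = -160 deg
  cos(-160 deg) = -0.9397, sin(-160 deg) = -0.3420
  joint[3] = (-9.0563, -12.0882) + 5.1 * (-0.9397, -0.3420) = (-9.0563 + -4.7924, -12.0882 + -1.7443) = (-13.8488, -13.8325)
End effector: (-13.8488, -13.8325)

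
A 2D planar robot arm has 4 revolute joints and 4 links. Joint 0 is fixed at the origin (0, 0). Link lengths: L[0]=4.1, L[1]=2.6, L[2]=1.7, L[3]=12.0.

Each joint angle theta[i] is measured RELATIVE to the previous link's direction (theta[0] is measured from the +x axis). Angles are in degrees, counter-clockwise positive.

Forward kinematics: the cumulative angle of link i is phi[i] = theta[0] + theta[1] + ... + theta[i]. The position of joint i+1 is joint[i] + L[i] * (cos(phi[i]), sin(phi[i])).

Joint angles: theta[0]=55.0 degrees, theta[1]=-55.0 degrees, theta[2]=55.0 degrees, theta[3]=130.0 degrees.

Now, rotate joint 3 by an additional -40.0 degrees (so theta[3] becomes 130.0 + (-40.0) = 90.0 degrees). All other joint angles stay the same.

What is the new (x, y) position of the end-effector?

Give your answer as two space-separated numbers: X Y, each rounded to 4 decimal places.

Answer: -3.9031 11.6340

Derivation:
joint[0] = (0.0000, 0.0000)  (base)
link 0: phi[0] = 55 = 55 deg
  cos(55 deg) = 0.5736, sin(55 deg) = 0.8192
  joint[1] = (0.0000, 0.0000) + 4.1 * (0.5736, 0.8192) = (0.0000 + 2.3517, 0.0000 + 3.3585) = (2.3517, 3.3585)
link 1: phi[1] = 55 + -55 = 0 deg
  cos(0 deg) = 1.0000, sin(0 deg) = 0.0000
  joint[2] = (2.3517, 3.3585) + 2.6 * (1.0000, 0.0000) = (2.3517 + 2.6000, 3.3585 + 0.0000) = (4.9517, 3.3585)
link 2: phi[2] = 55 + -55 + 55 = 55 deg
  cos(55 deg) = 0.5736, sin(55 deg) = 0.8192
  joint[3] = (4.9517, 3.3585) + 1.7 * (0.5736, 0.8192) = (4.9517 + 0.9751, 3.3585 + 1.3926) = (5.9267, 4.7511)
link 3: phi[3] = 55 + -55 + 55 + 90 = 145 deg
  cos(145 deg) = -0.8192, sin(145 deg) = 0.5736
  joint[4] = (5.9267, 4.7511) + 12 * (-0.8192, 0.5736) = (5.9267 + -9.8298, 4.7511 + 6.8829) = (-3.9031, 11.6340)
End effector: (-3.9031, 11.6340)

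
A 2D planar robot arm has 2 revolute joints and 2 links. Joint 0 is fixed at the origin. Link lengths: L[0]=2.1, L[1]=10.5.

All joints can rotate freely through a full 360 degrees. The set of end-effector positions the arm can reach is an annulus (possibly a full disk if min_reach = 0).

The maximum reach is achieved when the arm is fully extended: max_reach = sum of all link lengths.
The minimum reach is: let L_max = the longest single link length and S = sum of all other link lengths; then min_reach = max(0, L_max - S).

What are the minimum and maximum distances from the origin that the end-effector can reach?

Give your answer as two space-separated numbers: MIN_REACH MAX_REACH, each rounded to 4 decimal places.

Answer: 8.4000 12.6000

Derivation:
Link lengths: [2.1, 10.5]
max_reach = 2.1 + 10.5 = 12.6
L_max = max([2.1, 10.5]) = 10.5
S (sum of others) = 12.6 - 10.5 = 2.1
min_reach = max(0, 10.5 - 2.1) = max(0, 8.4) = 8.4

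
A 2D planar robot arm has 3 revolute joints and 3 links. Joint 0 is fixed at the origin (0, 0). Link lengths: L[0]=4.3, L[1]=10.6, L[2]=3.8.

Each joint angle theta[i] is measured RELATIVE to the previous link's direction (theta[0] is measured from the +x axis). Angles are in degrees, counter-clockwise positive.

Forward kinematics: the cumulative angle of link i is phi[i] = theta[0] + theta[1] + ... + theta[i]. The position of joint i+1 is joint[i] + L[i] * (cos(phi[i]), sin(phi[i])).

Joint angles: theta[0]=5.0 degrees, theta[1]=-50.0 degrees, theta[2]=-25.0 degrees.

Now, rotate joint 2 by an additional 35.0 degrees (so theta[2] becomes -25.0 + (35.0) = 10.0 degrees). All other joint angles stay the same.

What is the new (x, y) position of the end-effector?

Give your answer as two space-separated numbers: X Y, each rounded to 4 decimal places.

Answer: 14.8917 -9.3002

Derivation:
joint[0] = (0.0000, 0.0000)  (base)
link 0: phi[0] = 5 = 5 deg
  cos(5 deg) = 0.9962, sin(5 deg) = 0.0872
  joint[1] = (0.0000, 0.0000) + 4.3 * (0.9962, 0.0872) = (0.0000 + 4.2836, 0.0000 + 0.3748) = (4.2836, 0.3748)
link 1: phi[1] = 5 + -50 = -45 deg
  cos(-45 deg) = 0.7071, sin(-45 deg) = -0.7071
  joint[2] = (4.2836, 0.3748) + 10.6 * (0.7071, -0.7071) = (4.2836 + 7.4953, 0.3748 + -7.4953) = (11.7790, -7.1206)
link 2: phi[2] = 5 + -50 + 10 = -35 deg
  cos(-35 deg) = 0.8192, sin(-35 deg) = -0.5736
  joint[3] = (11.7790, -7.1206) + 3.8 * (0.8192, -0.5736) = (11.7790 + 3.1128, -7.1206 + -2.1796) = (14.8917, -9.3002)
End effector: (14.8917, -9.3002)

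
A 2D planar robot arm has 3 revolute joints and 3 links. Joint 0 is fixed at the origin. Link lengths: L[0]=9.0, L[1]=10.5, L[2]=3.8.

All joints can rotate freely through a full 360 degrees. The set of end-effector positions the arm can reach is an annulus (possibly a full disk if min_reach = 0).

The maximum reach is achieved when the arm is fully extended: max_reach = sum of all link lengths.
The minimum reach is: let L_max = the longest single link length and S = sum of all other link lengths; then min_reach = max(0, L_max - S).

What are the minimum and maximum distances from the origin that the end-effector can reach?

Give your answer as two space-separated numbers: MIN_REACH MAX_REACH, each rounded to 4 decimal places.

Link lengths: [9.0, 10.5, 3.8]
max_reach = 9 + 10.5 + 3.8 = 23.3
L_max = max([9.0, 10.5, 3.8]) = 10.5
S (sum of others) = 23.3 - 10.5 = 12.8
min_reach = max(0, 10.5 - 12.8) = max(0, -2.3) = 0

Answer: 0.0000 23.3000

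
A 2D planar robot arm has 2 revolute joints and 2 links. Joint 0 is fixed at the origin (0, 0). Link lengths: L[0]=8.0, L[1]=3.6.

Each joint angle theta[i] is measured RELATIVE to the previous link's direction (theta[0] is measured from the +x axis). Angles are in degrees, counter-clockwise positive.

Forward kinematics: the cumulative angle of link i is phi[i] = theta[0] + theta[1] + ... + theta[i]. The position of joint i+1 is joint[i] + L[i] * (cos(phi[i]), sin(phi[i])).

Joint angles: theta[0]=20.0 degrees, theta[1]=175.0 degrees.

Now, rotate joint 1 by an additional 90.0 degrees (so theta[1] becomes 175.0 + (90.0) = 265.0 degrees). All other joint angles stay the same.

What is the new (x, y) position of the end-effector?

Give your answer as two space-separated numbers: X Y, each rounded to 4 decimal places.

Answer: 8.4493 -0.7412

Derivation:
joint[0] = (0.0000, 0.0000)  (base)
link 0: phi[0] = 20 = 20 deg
  cos(20 deg) = 0.9397, sin(20 deg) = 0.3420
  joint[1] = (0.0000, 0.0000) + 8 * (0.9397, 0.3420) = (0.0000 + 7.5175, 0.0000 + 2.7362) = (7.5175, 2.7362)
link 1: phi[1] = 20 + 265 = 285 deg
  cos(285 deg) = 0.2588, sin(285 deg) = -0.9659
  joint[2] = (7.5175, 2.7362) + 3.6 * (0.2588, -0.9659) = (7.5175 + 0.9317, 2.7362 + -3.4773) = (8.4493, -0.7412)
End effector: (8.4493, -0.7412)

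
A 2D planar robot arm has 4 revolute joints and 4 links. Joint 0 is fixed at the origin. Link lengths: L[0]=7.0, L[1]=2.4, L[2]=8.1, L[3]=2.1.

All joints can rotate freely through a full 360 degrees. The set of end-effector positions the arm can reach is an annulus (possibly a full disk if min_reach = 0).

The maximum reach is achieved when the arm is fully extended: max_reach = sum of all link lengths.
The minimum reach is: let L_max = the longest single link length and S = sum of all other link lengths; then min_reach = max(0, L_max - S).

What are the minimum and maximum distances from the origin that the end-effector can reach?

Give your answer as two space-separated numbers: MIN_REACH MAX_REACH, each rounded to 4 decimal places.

Link lengths: [7.0, 2.4, 8.1, 2.1]
max_reach = 7 + 2.4 + 8.1 + 2.1 = 19.6
L_max = max([7.0, 2.4, 8.1, 2.1]) = 8.1
S (sum of others) = 19.6 - 8.1 = 11.5
min_reach = max(0, 8.1 - 11.5) = max(0, -3.4) = 0

Answer: 0.0000 19.6000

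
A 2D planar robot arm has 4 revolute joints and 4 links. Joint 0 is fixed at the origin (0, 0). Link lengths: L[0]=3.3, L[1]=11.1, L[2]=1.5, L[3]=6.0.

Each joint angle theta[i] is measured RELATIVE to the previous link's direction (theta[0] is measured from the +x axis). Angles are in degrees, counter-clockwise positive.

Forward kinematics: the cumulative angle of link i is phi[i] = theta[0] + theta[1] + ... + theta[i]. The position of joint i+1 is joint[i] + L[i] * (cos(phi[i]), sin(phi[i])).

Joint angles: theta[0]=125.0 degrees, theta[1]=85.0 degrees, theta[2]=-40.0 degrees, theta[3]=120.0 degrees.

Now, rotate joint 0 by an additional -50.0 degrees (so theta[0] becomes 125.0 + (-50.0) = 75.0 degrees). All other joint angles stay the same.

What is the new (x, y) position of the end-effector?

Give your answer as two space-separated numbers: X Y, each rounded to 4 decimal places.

Answer: -13.3265 3.0869

Derivation:
joint[0] = (0.0000, 0.0000)  (base)
link 0: phi[0] = 75 = 75 deg
  cos(75 deg) = 0.2588, sin(75 deg) = 0.9659
  joint[1] = (0.0000, 0.0000) + 3.3 * (0.2588, 0.9659) = (0.0000 + 0.8541, 0.0000 + 3.1876) = (0.8541, 3.1876)
link 1: phi[1] = 75 + 85 = 160 deg
  cos(160 deg) = -0.9397, sin(160 deg) = 0.3420
  joint[2] = (0.8541, 3.1876) + 11.1 * (-0.9397, 0.3420) = (0.8541 + -10.4306, 3.1876 + 3.7964) = (-9.5765, 6.9840)
link 2: phi[2] = 75 + 85 + -40 = 120 deg
  cos(120 deg) = -0.5000, sin(120 deg) = 0.8660
  joint[3] = (-9.5765, 6.9840) + 1.5 * (-0.5000, 0.8660) = (-9.5765 + -0.7500, 6.9840 + 1.2990) = (-10.3265, 8.2830)
link 3: phi[3] = 75 + 85 + -40 + 120 = 240 deg
  cos(240 deg) = -0.5000, sin(240 deg) = -0.8660
  joint[4] = (-10.3265, 8.2830) + 6 * (-0.5000, -0.8660) = (-10.3265 + -3.0000, 8.2830 + -5.1962) = (-13.3265, 3.0869)
End effector: (-13.3265, 3.0869)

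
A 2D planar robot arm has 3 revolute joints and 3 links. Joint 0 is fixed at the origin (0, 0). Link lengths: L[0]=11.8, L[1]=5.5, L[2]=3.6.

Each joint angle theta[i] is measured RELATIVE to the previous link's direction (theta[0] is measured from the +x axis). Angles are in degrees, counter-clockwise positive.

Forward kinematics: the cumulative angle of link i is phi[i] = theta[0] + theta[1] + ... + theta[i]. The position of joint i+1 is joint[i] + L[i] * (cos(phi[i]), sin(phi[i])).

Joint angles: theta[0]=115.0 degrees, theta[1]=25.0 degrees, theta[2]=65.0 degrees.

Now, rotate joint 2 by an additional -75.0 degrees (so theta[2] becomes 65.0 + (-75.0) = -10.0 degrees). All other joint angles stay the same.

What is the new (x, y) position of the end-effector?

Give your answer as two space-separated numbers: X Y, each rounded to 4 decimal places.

Answer: -11.5142 16.9875

Derivation:
joint[0] = (0.0000, 0.0000)  (base)
link 0: phi[0] = 115 = 115 deg
  cos(115 deg) = -0.4226, sin(115 deg) = 0.9063
  joint[1] = (0.0000, 0.0000) + 11.8 * (-0.4226, 0.9063) = (0.0000 + -4.9869, 0.0000 + 10.6944) = (-4.9869, 10.6944)
link 1: phi[1] = 115 + 25 = 140 deg
  cos(140 deg) = -0.7660, sin(140 deg) = 0.6428
  joint[2] = (-4.9869, 10.6944) + 5.5 * (-0.7660, 0.6428) = (-4.9869 + -4.2132, 10.6944 + 3.5353) = (-9.2001, 14.2298)
link 2: phi[2] = 115 + 25 + -10 = 130 deg
  cos(130 deg) = -0.6428, sin(130 deg) = 0.7660
  joint[3] = (-9.2001, 14.2298) + 3.6 * (-0.6428, 0.7660) = (-9.2001 + -2.3140, 14.2298 + 2.7578) = (-11.5142, 16.9875)
End effector: (-11.5142, 16.9875)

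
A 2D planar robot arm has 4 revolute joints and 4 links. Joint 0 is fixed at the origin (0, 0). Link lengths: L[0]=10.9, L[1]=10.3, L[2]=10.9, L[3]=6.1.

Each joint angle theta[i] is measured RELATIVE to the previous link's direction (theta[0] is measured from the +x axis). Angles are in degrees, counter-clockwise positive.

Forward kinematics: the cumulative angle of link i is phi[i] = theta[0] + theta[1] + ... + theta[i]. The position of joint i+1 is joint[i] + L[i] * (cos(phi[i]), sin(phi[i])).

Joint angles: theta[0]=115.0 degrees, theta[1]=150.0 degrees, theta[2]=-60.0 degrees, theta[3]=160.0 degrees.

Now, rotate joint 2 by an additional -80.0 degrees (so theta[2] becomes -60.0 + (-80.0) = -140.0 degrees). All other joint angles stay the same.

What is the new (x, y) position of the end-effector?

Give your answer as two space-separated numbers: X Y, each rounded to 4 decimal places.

Answer: -10.1774 2.6546

Derivation:
joint[0] = (0.0000, 0.0000)  (base)
link 0: phi[0] = 115 = 115 deg
  cos(115 deg) = -0.4226, sin(115 deg) = 0.9063
  joint[1] = (0.0000, 0.0000) + 10.9 * (-0.4226, 0.9063) = (0.0000 + -4.6065, 0.0000 + 9.8788) = (-4.6065, 9.8788)
link 1: phi[1] = 115 + 150 = 265 deg
  cos(265 deg) = -0.0872, sin(265 deg) = -0.9962
  joint[2] = (-4.6065, 9.8788) + 10.3 * (-0.0872, -0.9962) = (-4.6065 + -0.8977, 9.8788 + -10.2608) = (-5.5042, -0.3821)
link 2: phi[2] = 115 + 150 + -140 = 125 deg
  cos(125 deg) = -0.5736, sin(125 deg) = 0.8192
  joint[3] = (-5.5042, -0.3821) + 10.9 * (-0.5736, 0.8192) = (-5.5042 + -6.2520, -0.3821 + 8.9288) = (-11.7562, 8.5467)
link 3: phi[3] = 115 + 150 + -140 + 160 = 285 deg
  cos(285 deg) = 0.2588, sin(285 deg) = -0.9659
  joint[4] = (-11.7562, 8.5467) + 6.1 * (0.2588, -0.9659) = (-11.7562 + 1.5788, 8.5467 + -5.8921) = (-10.1774, 2.6546)
End effector: (-10.1774, 2.6546)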